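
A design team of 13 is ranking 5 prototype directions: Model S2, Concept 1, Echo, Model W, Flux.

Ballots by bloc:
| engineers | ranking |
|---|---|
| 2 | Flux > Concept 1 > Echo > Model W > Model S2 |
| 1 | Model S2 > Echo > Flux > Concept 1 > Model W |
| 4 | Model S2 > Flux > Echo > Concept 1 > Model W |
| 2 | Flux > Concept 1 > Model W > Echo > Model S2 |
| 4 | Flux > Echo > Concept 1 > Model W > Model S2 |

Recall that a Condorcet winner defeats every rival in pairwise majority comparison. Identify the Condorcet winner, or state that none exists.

Head-to-head results (13 engineers):
Model S2 vs Concept 1: Concept 1 wins 8–5.
Model S2–Echo: Echo 8–5.
Model S2 vs Model W: Model S2 preferred on 1+4 = 5 ballots; Model W wins 8–5.
Model S2 vs Flux: Flux, 8–5.
Concept 1 vs Echo: Echo, 9–4.
Concept 1–Model W: Concept 1 13–0.
Concept 1 vs Flux: 0 to 13, Flux.
Echo vs Model W: Echo preferred on 2+1+4+4 = 11 ballots; Echo wins 11–2.
Echo vs Flux: Flux, 12–1.
Model W vs Flux: Flux, 13–0.
Only Flux has no losses; Flux is the Condorcet winner.

Flux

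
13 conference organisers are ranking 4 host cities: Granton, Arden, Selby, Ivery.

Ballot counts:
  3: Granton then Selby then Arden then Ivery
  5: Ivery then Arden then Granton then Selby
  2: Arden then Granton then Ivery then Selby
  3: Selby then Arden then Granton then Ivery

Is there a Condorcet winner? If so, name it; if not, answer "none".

Head-to-head results (13 organisers):
Granton vs Arden: 3 to 10, Arden.
Granton vs Selby: 10 to 3, Granton.
Granton vs Ivery: 8 to 5, Granton.
Arden vs Selby: Arden is ranked higher on 5+2 = 7 ballots, Selby on 6. Arden wins 7–6.
Arden vs Ivery: 8 to 5, Arden.
Selby vs Ivery: 3+3 = 6 for Selby, 7 for Ivery — Ivery by 7–6.
Only Arden has no losses; Arden is the Condorcet winner.

Arden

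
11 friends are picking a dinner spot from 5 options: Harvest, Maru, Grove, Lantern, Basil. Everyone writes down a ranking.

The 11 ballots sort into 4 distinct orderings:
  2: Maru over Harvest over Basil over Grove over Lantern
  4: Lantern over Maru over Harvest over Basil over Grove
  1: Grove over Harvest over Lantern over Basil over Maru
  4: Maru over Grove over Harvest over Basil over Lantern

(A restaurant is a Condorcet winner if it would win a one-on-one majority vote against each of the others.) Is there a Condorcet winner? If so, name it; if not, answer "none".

Check each pair by majority over 11 ballots:
Harvest vs Maru: Maru, 10–1.
Harvest vs Grove: Harvest wins 6–5.
Harvest–Lantern: Harvest 7–4.
Harvest–Basil: Harvest 11–0.
Maru–Grove: Maru 10–1.
Maru vs Lantern: Maru wins 6–5.
Maru–Basil: Maru 10–1.
Grove–Lantern: Grove 7–4.
Grove vs Basil: Basil wins 6–5.
Lantern vs Basil: Basil wins 6–5.
Maru wins every pairwise contest, so Maru is the Condorcet winner.

Maru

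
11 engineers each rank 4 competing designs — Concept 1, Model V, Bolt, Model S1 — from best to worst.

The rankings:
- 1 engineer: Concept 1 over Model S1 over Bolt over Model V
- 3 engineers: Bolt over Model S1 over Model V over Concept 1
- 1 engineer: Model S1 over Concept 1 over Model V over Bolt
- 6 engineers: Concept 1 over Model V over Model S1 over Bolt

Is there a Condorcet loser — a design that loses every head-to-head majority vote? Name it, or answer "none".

Head-to-head results (11 engineers):
Concept 1 vs Model V: 1+1+6 = 8 for Concept 1, 3 for Model V — Concept 1 by 8–3.
Concept 1 vs Bolt: Concept 1, 8–3.
Concept 1–Model S1: Concept 1 7–4.
Model V vs Bolt: Model V wins 7–4.
Model V vs Model S1: 6 to 5, Model V.
Bolt vs Model S1: Bolt is ranked higher on 3 ballots, Model S1 on 8. Model S1 wins 8–3.
Bolt is beaten in every head-to-head and is the Condorcet loser.

Bolt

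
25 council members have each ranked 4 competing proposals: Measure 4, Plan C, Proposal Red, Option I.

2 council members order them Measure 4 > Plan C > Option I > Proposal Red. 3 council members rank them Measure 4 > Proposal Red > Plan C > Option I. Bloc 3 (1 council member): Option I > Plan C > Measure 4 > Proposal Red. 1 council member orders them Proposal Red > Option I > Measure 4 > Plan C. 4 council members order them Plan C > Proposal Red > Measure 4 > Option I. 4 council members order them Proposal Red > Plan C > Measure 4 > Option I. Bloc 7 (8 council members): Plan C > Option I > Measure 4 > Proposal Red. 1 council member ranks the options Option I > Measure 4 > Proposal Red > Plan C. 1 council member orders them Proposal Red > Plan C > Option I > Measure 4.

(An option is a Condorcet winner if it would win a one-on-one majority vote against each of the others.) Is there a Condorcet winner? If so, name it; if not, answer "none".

Head-to-head results (25 council members):
Measure 4 vs Plan C: Measure 4 preferred on 2+3+1+1 = 7 ballots; Plan C wins 18–7.
Measure 4 vs Proposal Red: Measure 4 preferred on 2+3+1+8+1 = 15 ballots; Measure 4 wins 15–10.
Measure 4 vs Option I: 13 to 12, Measure 4.
Plan C vs Proposal Red: Plan C preferred on 2+1+4+8 = 15 ballots; Plan C wins 15–10.
Plan C vs Option I: 2+3+4+4+8+1 = 22 for Plan C, 3 for Option I — Plan C by 22–3.
Proposal Red vs Option I: 13 to 12, Proposal Red.
Only Plan C has no losses; Plan C is the Condorcet winner.

Plan C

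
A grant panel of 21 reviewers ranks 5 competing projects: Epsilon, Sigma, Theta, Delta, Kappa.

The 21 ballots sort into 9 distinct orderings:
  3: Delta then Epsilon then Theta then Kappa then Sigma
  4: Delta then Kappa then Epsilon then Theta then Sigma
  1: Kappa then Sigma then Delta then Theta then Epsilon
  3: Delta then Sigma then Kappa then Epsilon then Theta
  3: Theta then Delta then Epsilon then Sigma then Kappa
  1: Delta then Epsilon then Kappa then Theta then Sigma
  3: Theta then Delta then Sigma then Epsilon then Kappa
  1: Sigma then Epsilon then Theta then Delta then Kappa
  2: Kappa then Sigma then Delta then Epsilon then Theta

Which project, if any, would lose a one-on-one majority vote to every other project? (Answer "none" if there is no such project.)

Sigma

Pairwise majorities:
Epsilon vs Sigma: Epsilon wins 11–10.
Epsilon vs Theta: Epsilon preferred on 3+4+3+1+1+2 = 14 ballots; Epsilon wins 14–7.
Epsilon vs Delta: Delta, 20–1.
Epsilon vs Kappa: Epsilon, 11–10.
Sigma vs Theta: Theta wins 14–7.
Sigma vs Delta: Sigma is ranked higher on 1+1+2 = 4 ballots, Delta on 17. Delta wins 17–4.
Sigma vs Kappa: Sigma preferred on 3+3+3+1 = 10 ballots; Kappa wins 11–10.
Theta vs Delta: Theta is ranked higher on 3+3+1 = 7 ballots, Delta on 14. Delta wins 14–7.
Theta vs Kappa: Kappa wins 11–10.
Delta vs Kappa: Delta wins 18–3.
Sigma loses to every other project — it is the Condorcet loser.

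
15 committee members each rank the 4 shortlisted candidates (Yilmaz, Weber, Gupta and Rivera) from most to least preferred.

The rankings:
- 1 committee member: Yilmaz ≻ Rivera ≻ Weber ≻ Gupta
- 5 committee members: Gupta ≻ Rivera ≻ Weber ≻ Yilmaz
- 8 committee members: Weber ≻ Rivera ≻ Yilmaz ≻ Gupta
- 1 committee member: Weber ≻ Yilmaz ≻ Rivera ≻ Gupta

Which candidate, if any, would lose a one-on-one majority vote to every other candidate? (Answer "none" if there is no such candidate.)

Gupta

Head-to-head results (15 committee members):
Yilmaz vs Weber: Weber, 14–1.
Yilmaz vs Gupta: Yilmaz is ranked higher on 1+8+1 = 10 ballots, Gupta on 5. Yilmaz wins 10–5.
Yilmaz vs Rivera: Rivera, 13–2.
Weber vs Gupta: Weber wins 10–5.
Weber vs Rivera: 8+1 = 9 for Weber, 6 for Rivera — Weber by 9–6.
Gupta vs Rivera: Rivera, 10–5.
Gupta loses to every other candidate — it is the Condorcet loser.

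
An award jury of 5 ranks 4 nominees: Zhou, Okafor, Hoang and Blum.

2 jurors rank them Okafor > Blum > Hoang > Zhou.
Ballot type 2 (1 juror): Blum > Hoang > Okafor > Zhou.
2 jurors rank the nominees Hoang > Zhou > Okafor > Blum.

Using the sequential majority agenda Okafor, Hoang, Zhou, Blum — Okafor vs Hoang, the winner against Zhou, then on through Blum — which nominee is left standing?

Round 1: Okafor vs Hoang — 2–3, Hoang advances.
Round 2: Hoang vs Zhou — 5–0, Hoang advances.
Round 3: Hoang vs Blum — 2–3, Blum advances.
The agenda winner is Blum.

Blum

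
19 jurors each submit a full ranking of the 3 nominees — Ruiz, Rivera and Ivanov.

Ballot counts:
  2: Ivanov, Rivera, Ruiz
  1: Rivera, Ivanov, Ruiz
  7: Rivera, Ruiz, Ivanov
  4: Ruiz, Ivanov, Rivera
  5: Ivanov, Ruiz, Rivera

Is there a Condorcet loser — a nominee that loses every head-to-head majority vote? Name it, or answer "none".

Head-to-head results (19 jurors):
Ruiz vs Rivera: 4+5 = 9 for Ruiz, 10 for Rivera — Rivera by 10–9.
Ruiz vs Ivanov: Ruiz preferred on 7+4 = 11 ballots; Ruiz wins 11–8.
Rivera vs Ivanov: 8 to 11, Ivanov.
No nominee is winless: Ruiz beats Ivanov; Rivera beats Ruiz; Ivanov beats Rivera. There is no Condorcet loser.

none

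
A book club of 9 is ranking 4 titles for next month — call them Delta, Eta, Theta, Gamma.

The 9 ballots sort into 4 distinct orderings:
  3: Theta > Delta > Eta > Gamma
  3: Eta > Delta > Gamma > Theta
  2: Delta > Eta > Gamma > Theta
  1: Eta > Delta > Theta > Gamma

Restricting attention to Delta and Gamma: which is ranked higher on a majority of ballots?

Delta

Ballots ranking Delta above Gamma: 3 + 3 + 2 + 1 = 9.
Ballots ranking Gamma above Delta: 9 − 9 = 0.
Delta wins the head-to-head 9–0.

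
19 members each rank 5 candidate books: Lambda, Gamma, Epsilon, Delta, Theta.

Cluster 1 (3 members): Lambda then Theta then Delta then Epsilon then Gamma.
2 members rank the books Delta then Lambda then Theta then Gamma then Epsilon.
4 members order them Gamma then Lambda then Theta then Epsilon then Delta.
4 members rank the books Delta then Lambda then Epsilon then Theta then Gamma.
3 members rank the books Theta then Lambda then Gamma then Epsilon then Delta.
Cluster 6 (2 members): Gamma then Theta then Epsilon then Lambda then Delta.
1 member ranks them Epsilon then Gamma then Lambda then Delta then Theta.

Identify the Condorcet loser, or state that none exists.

Delta

Pairwise majorities:
Lambda vs Gamma: 12 to 7, Lambda.
Lambda vs Epsilon: Lambda preferred on 3+2+4+4+3 = 16 ballots; Lambda wins 16–3.
Lambda vs Delta: Lambda, 13–6.
Lambda vs Theta: Lambda, 14–5.
Gamma vs Epsilon: 11 to 8, Gamma.
Gamma vs Delta: Gamma preferred on 4+3+2+1 = 10 ballots; Gamma wins 10–9.
Gamma vs Theta: Gamma preferred on 4+2+1 = 7 ballots; Theta wins 12–7.
Epsilon vs Delta: Epsilon, 10–9.
Epsilon vs Theta: 4+1 = 5 for Epsilon, 14 for Theta — Theta by 14–5.
Delta vs Theta: Delta preferred on 2+4+1 = 7 ballots; Theta wins 12–7.
Only Delta has no wins; Delta is the Condorcet loser.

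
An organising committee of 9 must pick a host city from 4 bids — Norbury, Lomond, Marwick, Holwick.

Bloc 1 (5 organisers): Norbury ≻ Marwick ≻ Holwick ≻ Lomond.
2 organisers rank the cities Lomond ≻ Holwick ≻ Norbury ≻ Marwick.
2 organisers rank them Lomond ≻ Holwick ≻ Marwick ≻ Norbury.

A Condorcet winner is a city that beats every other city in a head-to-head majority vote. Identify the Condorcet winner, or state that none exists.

Norbury

Pairwise majorities:
Norbury vs Lomond: Norbury, 5–4.
Norbury vs Marwick: Norbury, 7–2.
Norbury vs Holwick: Norbury, 5–4.
Lomond vs Marwick: Marwick wins 5–4.
Lomond vs Holwick: Holwick, 5–4.
Marwick vs Holwick: Marwick, 5–4.
Norbury wins every pairwise contest, so Norbury is the Condorcet winner.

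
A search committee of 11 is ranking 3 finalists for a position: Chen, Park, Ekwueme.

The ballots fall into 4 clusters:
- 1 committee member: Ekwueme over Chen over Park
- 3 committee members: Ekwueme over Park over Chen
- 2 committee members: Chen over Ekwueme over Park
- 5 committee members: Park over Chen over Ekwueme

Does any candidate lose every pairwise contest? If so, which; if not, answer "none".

Pairwise majorities:
Chen–Park: Park 8–3.
Chen vs Ekwueme: 2+5 = 7 for Chen, 4 for Ekwueme — Chen by 7–4.
Park–Ekwueme: Ekwueme 6–5.
No candidate is winless: Chen beats Ekwueme; Park beats Chen; Ekwueme beats Park. There is no Condorcet loser.

none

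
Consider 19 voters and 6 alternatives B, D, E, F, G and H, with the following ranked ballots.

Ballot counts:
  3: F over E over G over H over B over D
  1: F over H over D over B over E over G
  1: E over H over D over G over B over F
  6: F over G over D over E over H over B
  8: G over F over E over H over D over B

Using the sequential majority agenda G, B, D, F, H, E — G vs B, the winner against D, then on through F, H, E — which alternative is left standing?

F

Round 1: G vs B — 18–1, G advances.
Round 2: G vs D — 17–2, G advances.
Round 3: G vs F — 9–10, F advances.
Round 4: F vs H — 18–1, F advances.
Round 5: F vs E — 18–1, F advances.
The agenda winner is F.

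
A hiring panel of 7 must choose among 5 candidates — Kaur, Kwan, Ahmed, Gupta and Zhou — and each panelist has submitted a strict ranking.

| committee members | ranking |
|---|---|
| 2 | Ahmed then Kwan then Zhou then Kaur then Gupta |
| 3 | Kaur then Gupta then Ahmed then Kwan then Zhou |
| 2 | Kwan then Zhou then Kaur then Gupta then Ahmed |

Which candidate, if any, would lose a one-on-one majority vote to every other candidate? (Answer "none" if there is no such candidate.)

Pairwise majorities:
Kaur vs Kwan: 3 to 4, Kwan.
Kaur vs Ahmed: 5 to 2, Kaur.
Kaur vs Gupta: Kaur is ranked higher on 2+3+2 = 7 ballots, Gupta on 0. Kaur wins 7–0.
Kaur vs Zhou: 3 to 4, Zhou.
Kwan–Ahmed: Ahmed 5–2.
Kwan vs Gupta: Kwan wins 4–3.
Kwan vs Zhou: Kwan preferred on 2+3+2 = 7 ballots; Kwan wins 7–0.
Ahmed vs Gupta: 2 to 5, Gupta.
Ahmed vs Zhou: Ahmed preferred on 2+3 = 5 ballots; Ahmed wins 5–2.
Gupta vs Zhou: 3 for Gupta, 4 for Zhou — Zhou by 4–3.
No candidate is winless: Kaur beats Ahmed; Kwan beats Kaur; Ahmed beats Kwan; Gupta beats Ahmed; Zhou beats Kaur. There is no Condorcet loser.

none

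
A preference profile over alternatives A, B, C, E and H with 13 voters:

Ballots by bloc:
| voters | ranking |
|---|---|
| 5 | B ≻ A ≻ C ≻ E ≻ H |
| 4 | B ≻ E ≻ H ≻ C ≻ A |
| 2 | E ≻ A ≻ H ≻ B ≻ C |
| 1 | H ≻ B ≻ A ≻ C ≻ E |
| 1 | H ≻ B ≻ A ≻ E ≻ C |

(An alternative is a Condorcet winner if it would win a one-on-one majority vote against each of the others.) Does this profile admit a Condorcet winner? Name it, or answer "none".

B

Pairwise majorities:
A–B: B 11–2.
A vs C: A, 9–4.
A vs E: A, 7–6.
A vs H: A wins 7–6.
B–C: B 13–0.
B–E: B 11–2.
B–H: B 9–4.
C vs E: E, 7–6.
C vs H: H, 8–5.
E vs H: E wins 11–2.
B beats each of A, C, E, H — B is the Condorcet winner.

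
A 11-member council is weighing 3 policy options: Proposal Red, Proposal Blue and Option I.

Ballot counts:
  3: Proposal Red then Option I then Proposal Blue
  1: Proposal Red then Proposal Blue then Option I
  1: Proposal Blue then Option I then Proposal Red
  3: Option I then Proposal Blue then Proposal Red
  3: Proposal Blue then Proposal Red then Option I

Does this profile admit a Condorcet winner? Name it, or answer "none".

none

Pairwise majorities:
Proposal Red vs Proposal Blue: Proposal Blue, 7–4.
Proposal Red–Option I: Proposal Red 7–4.
Proposal Blue–Option I: Option I 6–5.
Every option loses at least once (Proposal Red loses to Proposal Blue; Proposal Blue loses to Option I; Option I loses to Proposal Red). The majority relation contains the cycle Proposal Red > Option I > Proposal Blue > Proposal Red, so there is no Condorcet winner.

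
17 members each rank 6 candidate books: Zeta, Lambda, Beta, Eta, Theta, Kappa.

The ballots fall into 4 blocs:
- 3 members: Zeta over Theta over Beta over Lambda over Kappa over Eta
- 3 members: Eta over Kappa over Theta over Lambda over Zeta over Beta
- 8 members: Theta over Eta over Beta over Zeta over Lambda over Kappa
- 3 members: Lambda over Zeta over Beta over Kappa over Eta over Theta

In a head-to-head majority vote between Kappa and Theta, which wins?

Ballots ranking Kappa above Theta: 3 + 3 = 6.
Ballots ranking Theta above Kappa: 17 − 6 = 11.
Theta wins the head-to-head 11–6.

Theta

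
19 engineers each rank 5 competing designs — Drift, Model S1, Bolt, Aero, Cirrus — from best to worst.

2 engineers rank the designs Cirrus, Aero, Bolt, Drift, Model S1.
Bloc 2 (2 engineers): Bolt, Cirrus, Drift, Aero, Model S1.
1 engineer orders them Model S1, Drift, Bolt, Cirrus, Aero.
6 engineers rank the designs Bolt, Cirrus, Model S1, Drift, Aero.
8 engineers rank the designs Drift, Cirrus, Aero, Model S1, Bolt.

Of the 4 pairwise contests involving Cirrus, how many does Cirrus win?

Cirrus against each rival (19 engineers):
Cirrus vs Drift: 2+2+6 = 10 for Cirrus, 9 for Drift — Cirrus by 10–9.
Cirrus vs Model S1: 2+2+6+8 = 18 for Cirrus, 1 for Model S1 — Cirrus by 18–1.
Cirrus–Bolt: Cirrus 10–9.
Cirrus vs Aero: Cirrus preferred on 2+2+1+6+8 = 19 ballots; Cirrus wins 19–0.
Cirrus beats Drift, Model S1, Bolt, Aero — 4 pairwise wins.

4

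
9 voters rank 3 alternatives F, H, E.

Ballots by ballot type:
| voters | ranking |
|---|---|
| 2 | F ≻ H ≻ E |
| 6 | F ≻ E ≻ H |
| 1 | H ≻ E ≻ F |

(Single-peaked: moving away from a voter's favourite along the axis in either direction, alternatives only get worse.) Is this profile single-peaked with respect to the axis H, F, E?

no

Axis positions: H=1, F=2, E=3.
Ballot type 1 (peak F at position 2): ranking walks positions 2-1-3, expanding outward from the peak — single-peaked.
Ballot type 2 (peak F at position 2): ranking walks positions 2-3-1, expanding outward from the peak — single-peaked.
Ballot type 3: ranking walks positions 1-3-2; E is ranked above F even though F lies between E and the peak H on the axis — preferences dip and rise again. Not single-peaked.
Ballot type 3 violates single-peakedness, so the profile is not single-peaked on this axis.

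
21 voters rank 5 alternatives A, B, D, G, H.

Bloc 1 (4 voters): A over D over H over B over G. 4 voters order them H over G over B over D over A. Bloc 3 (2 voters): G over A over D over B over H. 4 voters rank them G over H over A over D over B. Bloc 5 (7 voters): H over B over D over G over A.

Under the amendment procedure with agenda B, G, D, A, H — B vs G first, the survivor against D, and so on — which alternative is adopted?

H

Round 1: B vs G — 11–10, B advances.
Round 2: B vs D — 11–10, B advances.
Round 3: B vs A — 11–10, B advances.
Round 4: B vs H — 2–19, H advances.
H survives the agenda.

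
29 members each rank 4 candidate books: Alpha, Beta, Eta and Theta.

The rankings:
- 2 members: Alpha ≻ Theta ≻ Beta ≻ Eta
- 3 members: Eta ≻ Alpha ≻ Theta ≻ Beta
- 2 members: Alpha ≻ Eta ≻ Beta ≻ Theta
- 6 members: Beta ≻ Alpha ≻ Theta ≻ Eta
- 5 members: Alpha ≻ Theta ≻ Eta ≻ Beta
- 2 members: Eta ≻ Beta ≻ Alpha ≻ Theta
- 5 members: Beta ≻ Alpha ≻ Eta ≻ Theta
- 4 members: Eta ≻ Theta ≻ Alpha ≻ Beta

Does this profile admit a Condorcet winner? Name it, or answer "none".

Alpha

Pairwise majorities:
Alpha–Beta: Alpha 16–13.
Alpha vs Eta: Alpha, 20–9.
Alpha vs Theta: Alpha, 25–4.
Beta–Eta: Eta 16–13.
Beta–Theta: Beta 15–14.
Eta–Theta: Eta 16–13.
Alpha defeats every rival head-to-head and is the Condorcet winner.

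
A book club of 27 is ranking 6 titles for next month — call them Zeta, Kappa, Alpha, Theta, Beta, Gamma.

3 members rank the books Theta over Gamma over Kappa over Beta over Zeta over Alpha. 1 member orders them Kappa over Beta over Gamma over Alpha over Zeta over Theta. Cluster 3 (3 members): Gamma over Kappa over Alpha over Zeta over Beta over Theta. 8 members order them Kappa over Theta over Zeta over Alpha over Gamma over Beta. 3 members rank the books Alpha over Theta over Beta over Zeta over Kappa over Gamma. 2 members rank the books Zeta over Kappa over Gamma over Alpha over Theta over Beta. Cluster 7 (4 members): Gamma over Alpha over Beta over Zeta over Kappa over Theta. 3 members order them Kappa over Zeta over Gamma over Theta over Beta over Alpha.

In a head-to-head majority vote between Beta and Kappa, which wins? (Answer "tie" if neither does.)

Kappa

Ballots ranking Beta above Kappa: 3 + 4 = 7.
Ballots ranking Kappa above Beta: 27 − 7 = 20.
Kappa wins the head-to-head 20–7.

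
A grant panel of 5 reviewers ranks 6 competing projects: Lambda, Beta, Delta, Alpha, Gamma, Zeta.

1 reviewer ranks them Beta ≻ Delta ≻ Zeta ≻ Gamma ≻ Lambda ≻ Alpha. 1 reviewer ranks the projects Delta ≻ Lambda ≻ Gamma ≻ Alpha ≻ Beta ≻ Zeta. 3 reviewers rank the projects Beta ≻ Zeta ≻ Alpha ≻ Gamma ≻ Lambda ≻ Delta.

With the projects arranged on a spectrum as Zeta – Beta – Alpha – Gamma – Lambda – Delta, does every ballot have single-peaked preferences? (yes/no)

no

Axis positions: Zeta=1, Beta=2, Alpha=3, Gamma=4, Lambda=5, Delta=6.
Cluster 1: ranking walks positions 2-6-1-4-5-3; Delta is ranked above Alpha even though Alpha lies between Delta and the peak Beta on the axis — preferences dip and rise again. Not single-peaked.
Cluster 2 (peak Delta at position 6): ranking walks positions 6-5-4-3-2-1, expanding outward from the peak — single-peaked.
Cluster 3 (peak Beta at position 2): ranking walks positions 2-1-3-4-5-6, expanding outward from the peak — single-peaked.
Cluster 1 violates single-peakedness, so the profile is not single-peaked on this axis.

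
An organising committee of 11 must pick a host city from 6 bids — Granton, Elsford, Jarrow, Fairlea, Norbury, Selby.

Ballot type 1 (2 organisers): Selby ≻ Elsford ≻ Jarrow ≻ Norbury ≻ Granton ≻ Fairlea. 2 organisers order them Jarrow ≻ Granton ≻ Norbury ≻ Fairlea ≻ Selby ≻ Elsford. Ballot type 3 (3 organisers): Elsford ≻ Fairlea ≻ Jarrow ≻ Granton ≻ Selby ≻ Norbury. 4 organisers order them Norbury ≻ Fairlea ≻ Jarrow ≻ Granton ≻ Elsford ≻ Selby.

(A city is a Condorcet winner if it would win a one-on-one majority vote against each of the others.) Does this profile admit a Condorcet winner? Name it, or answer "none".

none

Check each pair by majority over 11 ballots:
Granton vs Elsford: Granton wins 6–5.
Granton–Jarrow: Jarrow 11–0.
Granton vs Fairlea: Fairlea wins 7–4.
Granton–Norbury: Norbury 6–5.
Granton vs Selby: Granton wins 9–2.
Elsford vs Jarrow: Jarrow, 6–5.
Elsford vs Fairlea: Fairlea wins 6–5.
Elsford–Norbury: Norbury 6–5.
Elsford vs Selby: Elsford, 7–4.
Jarrow vs Fairlea: Fairlea wins 7–4.
Jarrow vs Norbury: Jarrow, 7–4.
Jarrow vs Selby: Jarrow, 9–2.
Fairlea vs Norbury: Norbury wins 8–3.
Fairlea vs Selby: Fairlea, 9–2.
Norbury–Selby: Norbury 6–5.
Each city drops at least one matchup (Granton loses to Jarrow; Elsford loses to Granton; Jarrow loses to Fairlea; Fairlea loses to Norbury; Norbury loses to Jarrow; Selby loses to Granton); the cycle Jarrow > Norbury > Fairlea > Jarrow rules out a Condorcet winner.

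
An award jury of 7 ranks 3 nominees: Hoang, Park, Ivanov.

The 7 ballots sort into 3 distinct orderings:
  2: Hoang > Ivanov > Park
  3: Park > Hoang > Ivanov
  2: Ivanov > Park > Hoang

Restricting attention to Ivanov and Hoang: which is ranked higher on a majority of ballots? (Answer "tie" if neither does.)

Ballots ranking Ivanov above Hoang: 2.
Ballots ranking Hoang above Ivanov: 7 − 2 = 5.
Hoang wins the head-to-head 5–2.

Hoang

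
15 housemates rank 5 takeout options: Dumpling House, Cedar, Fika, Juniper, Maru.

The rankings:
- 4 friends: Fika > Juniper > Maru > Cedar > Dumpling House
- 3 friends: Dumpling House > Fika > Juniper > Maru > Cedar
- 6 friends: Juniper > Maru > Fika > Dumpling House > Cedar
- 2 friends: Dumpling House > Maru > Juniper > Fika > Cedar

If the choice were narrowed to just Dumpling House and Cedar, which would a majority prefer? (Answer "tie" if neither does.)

Dumpling House

Ballots ranking Dumpling House above Cedar: 3 + 6 + 2 = 11.
Ballots ranking Cedar above Dumpling House: 15 − 11 = 4.
Dumpling House wins the head-to-head 11–4.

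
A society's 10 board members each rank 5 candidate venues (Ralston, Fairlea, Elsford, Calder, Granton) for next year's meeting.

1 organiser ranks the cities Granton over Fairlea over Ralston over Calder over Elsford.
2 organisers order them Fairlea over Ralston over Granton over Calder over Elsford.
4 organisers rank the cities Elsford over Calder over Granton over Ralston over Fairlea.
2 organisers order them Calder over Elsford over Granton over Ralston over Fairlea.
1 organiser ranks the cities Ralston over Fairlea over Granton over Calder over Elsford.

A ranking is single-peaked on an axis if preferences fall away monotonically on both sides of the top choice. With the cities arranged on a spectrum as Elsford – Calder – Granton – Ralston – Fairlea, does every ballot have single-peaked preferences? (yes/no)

no

Axis positions: Elsford=1, Calder=2, Granton=3, Ralston=4, Fairlea=5.
Bloc 1: ranking walks positions 3-5-4-2-1; Fairlea is ranked above Ralston even though Ralston lies between Fairlea and the peak Granton on the axis — preferences dip and rise again. Not single-peaked.
Bloc 2 (peak Fairlea at position 5): ranking walks positions 5-4-3-2-1, expanding outward from the peak — single-peaked.
Bloc 3 (peak Elsford at position 1): ranking walks positions 1-2-3-4-5, expanding outward from the peak — single-peaked.
Bloc 4 (peak Calder at position 2): ranking walks positions 2-1-3-4-5, expanding outward from the peak — single-peaked.
Bloc 5 (peak Ralston at position 4): ranking walks positions 4-5-3-2-1, expanding outward from the peak — single-peaked.
Bloc 1 violates single-peakedness, so the profile is not single-peaked on this axis.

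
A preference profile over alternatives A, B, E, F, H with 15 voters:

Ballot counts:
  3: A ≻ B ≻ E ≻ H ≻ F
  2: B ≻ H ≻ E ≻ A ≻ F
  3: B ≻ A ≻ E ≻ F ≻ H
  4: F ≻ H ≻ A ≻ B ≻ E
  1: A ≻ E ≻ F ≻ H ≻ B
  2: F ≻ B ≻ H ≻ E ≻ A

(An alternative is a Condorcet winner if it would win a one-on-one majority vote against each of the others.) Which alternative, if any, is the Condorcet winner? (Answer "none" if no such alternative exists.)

none

Pairwise majorities:
A vs B: A wins 8–7.
A vs E: A, 11–4.
A vs F: A, 9–6.
A vs H: H wins 8–7.
B vs E: B wins 14–1.
B vs F: B, 8–7.
B vs H: B, 10–5.
E–F: E 9–6.
E–H: H 8–7.
F–H: F 10–5.
Every alternative loses at least once (A loses to H; B loses to A; E loses to A; F loses to A; H loses to B). The majority relation contains the cycle A > B > H > A, so there is no Condorcet winner.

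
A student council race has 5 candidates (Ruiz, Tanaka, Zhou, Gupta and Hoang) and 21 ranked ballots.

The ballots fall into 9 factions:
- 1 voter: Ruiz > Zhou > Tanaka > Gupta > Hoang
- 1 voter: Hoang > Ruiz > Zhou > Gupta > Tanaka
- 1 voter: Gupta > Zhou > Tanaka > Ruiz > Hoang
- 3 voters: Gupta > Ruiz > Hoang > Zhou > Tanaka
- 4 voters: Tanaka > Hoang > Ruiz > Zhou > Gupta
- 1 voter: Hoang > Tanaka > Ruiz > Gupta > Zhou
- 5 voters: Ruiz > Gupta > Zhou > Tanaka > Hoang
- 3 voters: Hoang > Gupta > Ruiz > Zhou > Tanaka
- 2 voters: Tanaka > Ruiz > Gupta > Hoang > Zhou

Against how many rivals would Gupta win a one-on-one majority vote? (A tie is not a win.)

Gupta against each rival (21 voters):
Gupta vs Ruiz: Ruiz, 14–7.
Gupta–Tanaka: Gupta 13–8.
Gupta vs Zhou: Gupta, 15–6.
Gupta vs Hoang: Gupta, 12–9.
Gupta beats Tanaka, Zhou, Hoang; loses to Ruiz — 3 pairwise wins.

3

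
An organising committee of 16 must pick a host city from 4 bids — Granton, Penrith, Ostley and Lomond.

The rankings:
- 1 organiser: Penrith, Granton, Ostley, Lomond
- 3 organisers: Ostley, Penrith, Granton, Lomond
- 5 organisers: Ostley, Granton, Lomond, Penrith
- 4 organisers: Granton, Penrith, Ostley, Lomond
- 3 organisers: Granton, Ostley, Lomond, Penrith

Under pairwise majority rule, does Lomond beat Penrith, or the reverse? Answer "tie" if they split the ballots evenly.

tie

Ballots ranking Lomond above Penrith: 5 + 3 = 8.
Ballots ranking Penrith above Lomond: 16 − 8 = 8.
8–8: the pair ties.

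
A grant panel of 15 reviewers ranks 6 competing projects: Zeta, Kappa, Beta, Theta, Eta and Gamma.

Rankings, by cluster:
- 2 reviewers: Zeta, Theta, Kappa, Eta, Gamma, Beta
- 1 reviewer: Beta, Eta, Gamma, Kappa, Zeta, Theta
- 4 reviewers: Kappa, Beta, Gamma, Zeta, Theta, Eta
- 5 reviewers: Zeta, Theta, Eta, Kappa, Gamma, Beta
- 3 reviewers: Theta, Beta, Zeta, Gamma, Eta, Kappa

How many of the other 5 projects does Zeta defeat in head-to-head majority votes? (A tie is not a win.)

4

Zeta against each rival (15 reviewers):
Zeta vs Kappa: 2+5+3 = 10 for Zeta, 5 for Kappa — Zeta by 10–5.
Zeta vs Beta: Beta wins 8–7.
Zeta vs Theta: Zeta wins 12–3.
Zeta vs Eta: Zeta preferred on 2+4+5+3 = 14 ballots; Zeta wins 14–1.
Zeta vs Gamma: Zeta, 10–5.
Zeta beats Kappa, Theta, Eta, Gamma; loses to Beta — 4 pairwise wins.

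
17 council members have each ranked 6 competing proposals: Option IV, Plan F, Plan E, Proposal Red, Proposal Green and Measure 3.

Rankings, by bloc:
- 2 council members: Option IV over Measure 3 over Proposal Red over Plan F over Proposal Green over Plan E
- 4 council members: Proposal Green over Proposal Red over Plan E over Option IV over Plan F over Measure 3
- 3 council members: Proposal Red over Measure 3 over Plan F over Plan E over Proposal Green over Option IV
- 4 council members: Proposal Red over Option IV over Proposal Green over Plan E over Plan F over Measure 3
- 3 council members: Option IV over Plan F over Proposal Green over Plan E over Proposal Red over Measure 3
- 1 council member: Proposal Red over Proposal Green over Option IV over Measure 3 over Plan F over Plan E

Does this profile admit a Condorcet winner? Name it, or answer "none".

Proposal Red

Check each pair by majority over 17 ballots:
Option IV vs Plan F: Option IV, 14–3.
Option IV vs Plan E: Option IV wins 10–7.
Option IV vs Proposal Red: Proposal Red, 12–5.
Option IV vs Proposal Green: 2+4+3 = 9 for Option IV, 8 for Proposal Green — Option IV by 9–8.
Option IV vs Measure 3: 2+4+4+3+1 = 14 for Option IV, 3 for Measure 3 — Option IV by 14–3.
Plan F vs Plan E: Plan F preferred on 2+3+3+1 = 9 ballots; Plan F wins 9–8.
Plan F vs Proposal Red: 3 for Plan F, 14 for Proposal Red — Proposal Red by 14–3.
Plan F vs Proposal Green: Proposal Green wins 9–8.
Plan F–Measure 3: Plan F 11–6.
Plan E vs Proposal Red: 3 to 14, Proposal Red.
Plan E vs Proposal Green: 3 to 14, Proposal Green.
Plan E vs Measure 3: Plan E, 11–6.
Proposal Red vs Proposal Green: Proposal Red preferred on 2+3+4+1 = 10 ballots; Proposal Red wins 10–7.
Proposal Red vs Measure 3: Proposal Red wins 15–2.
Proposal Green–Measure 3: Proposal Green 12–5.
Proposal Red wins every pairwise contest, so Proposal Red is the Condorcet winner.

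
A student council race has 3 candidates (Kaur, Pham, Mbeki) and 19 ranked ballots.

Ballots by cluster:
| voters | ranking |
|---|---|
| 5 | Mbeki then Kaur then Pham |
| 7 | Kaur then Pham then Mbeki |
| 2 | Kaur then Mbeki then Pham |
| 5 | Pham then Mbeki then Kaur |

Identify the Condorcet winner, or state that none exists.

none

Head-to-head results (19 voters):
Kaur vs Pham: 5+7+2 = 14 for Kaur, 5 for Pham — Kaur by 14–5.
Kaur vs Mbeki: Kaur is ranked higher on 7+2 = 9 ballots, Mbeki on 10. Mbeki wins 10–9.
Pham vs Mbeki: Pham is ranked higher on 7+5 = 12 ballots, Mbeki on 7. Pham wins 12–7.
Each candidate drops at least one matchup (Kaur loses to Mbeki; Pham loses to Kaur; Mbeki loses to Pham); the cycle Kaur > Pham > Mbeki > Kaur rules out a Condorcet winner.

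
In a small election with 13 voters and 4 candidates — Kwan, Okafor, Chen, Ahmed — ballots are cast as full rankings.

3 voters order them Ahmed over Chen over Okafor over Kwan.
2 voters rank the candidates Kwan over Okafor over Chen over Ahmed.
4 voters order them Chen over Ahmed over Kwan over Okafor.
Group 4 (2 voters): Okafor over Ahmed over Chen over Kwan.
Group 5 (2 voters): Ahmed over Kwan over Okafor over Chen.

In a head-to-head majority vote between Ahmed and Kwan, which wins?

Ballots ranking Ahmed above Kwan: 3 + 4 + 2 + 2 = 11.
Ballots ranking Kwan above Ahmed: 13 − 11 = 2.
Ahmed wins the head-to-head 11–2.

Ahmed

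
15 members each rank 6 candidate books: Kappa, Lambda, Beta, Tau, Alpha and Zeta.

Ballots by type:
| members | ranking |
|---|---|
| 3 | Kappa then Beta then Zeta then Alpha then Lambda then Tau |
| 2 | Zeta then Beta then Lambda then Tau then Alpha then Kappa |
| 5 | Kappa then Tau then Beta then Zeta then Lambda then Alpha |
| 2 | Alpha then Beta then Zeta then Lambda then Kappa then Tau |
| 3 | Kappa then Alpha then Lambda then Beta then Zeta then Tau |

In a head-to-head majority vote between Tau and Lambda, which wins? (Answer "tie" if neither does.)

Ballots ranking Tau above Lambda: 5.
Ballots ranking Lambda above Tau: 15 − 5 = 10.
Lambda wins the head-to-head 10–5.

Lambda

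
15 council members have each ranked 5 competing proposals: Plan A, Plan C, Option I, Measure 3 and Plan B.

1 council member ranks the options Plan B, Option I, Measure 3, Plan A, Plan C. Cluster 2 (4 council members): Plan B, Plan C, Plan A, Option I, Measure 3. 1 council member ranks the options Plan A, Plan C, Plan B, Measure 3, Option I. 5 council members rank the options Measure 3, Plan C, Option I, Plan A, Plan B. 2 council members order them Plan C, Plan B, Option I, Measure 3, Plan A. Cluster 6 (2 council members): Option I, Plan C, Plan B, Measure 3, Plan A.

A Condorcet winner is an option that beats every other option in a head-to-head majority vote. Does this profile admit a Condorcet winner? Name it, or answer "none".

Head-to-head results (15 council members):
Plan A vs Plan C: 1+1 = 2 for Plan A, 13 for Plan C — Plan C by 13–2.
Plan A–Option I: Option I 10–5.
Plan A vs Measure 3: 4+1 = 5 for Plan A, 10 for Measure 3 — Measure 3 by 10–5.
Plan A vs Plan B: 6 to 9, Plan B.
Plan C vs Option I: 12 to 3, Plan C.
Plan C vs Measure 3: Plan C, 9–6.
Plan C–Plan B: Plan C 10–5.
Option I vs Measure 3: Option I is ranked higher on 1+4+2+2 = 9 ballots, Measure 3 on 6. Option I wins 9–6.
Option I–Plan B: Plan B 8–7.
Measure 3 vs Plan B: Plan B, 10–5.
Plan C wins every pairwise contest, so Plan C is the Condorcet winner.

Plan C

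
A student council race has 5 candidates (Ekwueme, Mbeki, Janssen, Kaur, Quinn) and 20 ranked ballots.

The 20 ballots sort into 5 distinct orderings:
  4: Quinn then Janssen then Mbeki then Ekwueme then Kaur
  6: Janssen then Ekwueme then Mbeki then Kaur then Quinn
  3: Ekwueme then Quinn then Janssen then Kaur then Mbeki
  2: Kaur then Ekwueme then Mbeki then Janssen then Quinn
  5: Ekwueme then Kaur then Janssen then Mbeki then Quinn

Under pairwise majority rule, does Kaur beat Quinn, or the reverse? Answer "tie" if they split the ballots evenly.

Kaur

Ballots ranking Kaur above Quinn: 6 + 2 + 5 = 13.
Ballots ranking Quinn above Kaur: 20 − 13 = 7.
Kaur wins the head-to-head 13–7.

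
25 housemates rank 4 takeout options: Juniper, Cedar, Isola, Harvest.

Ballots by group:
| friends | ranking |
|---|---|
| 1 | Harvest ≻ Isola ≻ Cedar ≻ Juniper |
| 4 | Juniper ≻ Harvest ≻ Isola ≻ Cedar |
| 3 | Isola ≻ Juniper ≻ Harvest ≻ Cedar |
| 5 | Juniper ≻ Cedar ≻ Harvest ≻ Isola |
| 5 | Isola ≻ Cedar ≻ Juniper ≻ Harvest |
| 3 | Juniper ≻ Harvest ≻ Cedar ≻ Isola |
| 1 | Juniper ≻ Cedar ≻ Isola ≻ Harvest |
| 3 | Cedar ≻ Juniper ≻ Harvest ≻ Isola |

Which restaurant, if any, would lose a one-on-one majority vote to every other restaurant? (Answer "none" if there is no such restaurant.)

none

Head-to-head results (25 friends):
Juniper vs Cedar: Juniper wins 16–9.
Juniper vs Isola: Juniper, 16–9.
Juniper vs Harvest: 24 to 1, Juniper.
Cedar vs Isola: 12 to 13, Isola.
Cedar vs Harvest: Cedar is ranked higher on 5+5+1+3 = 14 ballots, Harvest on 11. Cedar wins 14–11.
Isola vs Harvest: 9 to 16, Harvest.
Every restaurant wins at least one matchup (Juniper beats Cedar; Cedar beats Harvest; Isola beats Cedar; Harvest beats Isola), so there is no Condorcet loser.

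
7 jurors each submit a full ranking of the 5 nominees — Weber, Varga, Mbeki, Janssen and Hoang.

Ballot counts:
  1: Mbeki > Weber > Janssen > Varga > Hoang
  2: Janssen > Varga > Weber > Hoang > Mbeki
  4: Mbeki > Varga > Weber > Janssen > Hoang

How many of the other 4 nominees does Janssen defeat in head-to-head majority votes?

Janssen against each rival (7 jurors):
Janssen vs Weber: Janssen preferred on 2 ballots; Weber wins 5–2.
Janssen vs Varga: 1+2 = 3 for Janssen, 4 for Varga — Varga by 4–3.
Janssen vs Mbeki: Janssen is ranked higher on 2 ballots, Mbeki on 5. Mbeki wins 5–2.
Janssen vs Hoang: Janssen, 7–0.
Janssen beats Hoang; loses to Weber, Varga, Mbeki — 1 pairwise win.

1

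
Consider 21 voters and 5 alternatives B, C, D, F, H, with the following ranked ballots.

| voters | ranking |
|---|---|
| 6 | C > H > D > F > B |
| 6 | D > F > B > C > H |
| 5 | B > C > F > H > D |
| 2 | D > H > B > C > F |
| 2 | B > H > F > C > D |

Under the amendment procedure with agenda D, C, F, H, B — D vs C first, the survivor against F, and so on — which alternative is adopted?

B

Round 1: D vs C — 8–13, C advances.
Round 2: C vs F — 13–8, C advances.
Round 3: C vs H — 17–4, C advances.
Round 4: C vs B — 6–15, B advances.
The agenda winner is B.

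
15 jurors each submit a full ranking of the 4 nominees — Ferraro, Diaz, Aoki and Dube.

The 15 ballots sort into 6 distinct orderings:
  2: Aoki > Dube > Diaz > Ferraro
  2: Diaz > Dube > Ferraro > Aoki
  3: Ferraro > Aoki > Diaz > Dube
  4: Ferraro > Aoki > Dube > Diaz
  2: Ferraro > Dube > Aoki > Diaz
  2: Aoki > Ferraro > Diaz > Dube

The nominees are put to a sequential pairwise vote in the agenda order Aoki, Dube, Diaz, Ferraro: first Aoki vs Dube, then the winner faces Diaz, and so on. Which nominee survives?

Round 1: Aoki vs Dube — 11–4, Aoki advances.
Round 2: Aoki vs Diaz — 13–2, Aoki advances.
Round 3: Aoki vs Ferraro — 4–11, Ferraro advances.
The agenda winner is Ferraro.

Ferraro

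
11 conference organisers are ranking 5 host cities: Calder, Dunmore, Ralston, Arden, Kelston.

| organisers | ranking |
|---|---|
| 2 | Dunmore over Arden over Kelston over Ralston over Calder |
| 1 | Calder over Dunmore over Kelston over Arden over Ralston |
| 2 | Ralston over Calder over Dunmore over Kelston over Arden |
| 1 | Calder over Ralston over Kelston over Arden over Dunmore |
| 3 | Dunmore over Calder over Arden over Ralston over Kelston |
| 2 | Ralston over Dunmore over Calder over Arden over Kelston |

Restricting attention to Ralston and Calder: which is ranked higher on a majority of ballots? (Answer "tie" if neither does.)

Ralston

Ballots ranking Ralston above Calder: 2 + 2 + 2 = 6.
Ballots ranking Calder above Ralston: 11 − 6 = 5.
Ralston wins the head-to-head 6–5.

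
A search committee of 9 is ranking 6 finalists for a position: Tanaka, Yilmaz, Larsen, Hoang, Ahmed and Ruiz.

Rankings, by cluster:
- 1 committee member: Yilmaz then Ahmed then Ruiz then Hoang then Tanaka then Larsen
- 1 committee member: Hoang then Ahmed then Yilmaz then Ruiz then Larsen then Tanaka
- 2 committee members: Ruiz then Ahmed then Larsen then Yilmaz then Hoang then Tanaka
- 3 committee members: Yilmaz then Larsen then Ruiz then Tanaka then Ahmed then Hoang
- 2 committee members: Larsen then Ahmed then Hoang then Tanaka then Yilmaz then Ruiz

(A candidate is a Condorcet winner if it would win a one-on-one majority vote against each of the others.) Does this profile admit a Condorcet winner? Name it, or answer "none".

Head-to-head results (9 committee members):
Tanaka–Yilmaz: Yilmaz 7–2.
Tanaka vs Larsen: Larsen wins 8–1.
Tanaka vs Hoang: Hoang, 6–3.
Tanaka–Ahmed: Ahmed 6–3.
Tanaka vs Ruiz: Ruiz, 7–2.
Yilmaz vs Larsen: Yilmaz, 5–4.
Yilmaz vs Hoang: Yilmaz wins 6–3.
Yilmaz vs Ahmed: Ahmed, 5–4.
Yilmaz vs Ruiz: Yilmaz wins 7–2.
Larsen vs Hoang: Larsen wins 7–2.
Larsen–Ahmed: Larsen 5–4.
Larsen vs Ruiz: Larsen wins 5–4.
Hoang vs Ahmed: Ahmed wins 8–1.
Hoang vs Ruiz: Ruiz wins 6–3.
Ahmed vs Ruiz: Ruiz wins 5–4.
Every candidate loses at least once (Tanaka loses to Yilmaz; Yilmaz loses to Ahmed; Larsen loses to Yilmaz; Hoang loses to Yilmaz; Ahmed loses to Larsen; Ruiz loses to Yilmaz). The majority relation contains the cycle Yilmaz > Larsen > Ahmed > Yilmaz, so there is no Condorcet winner.

none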